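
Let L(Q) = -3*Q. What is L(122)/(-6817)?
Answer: 366/6817 ≈ 0.053689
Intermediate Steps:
L(122)/(-6817) = -3*122/(-6817) = -366*(-1/6817) = 366/6817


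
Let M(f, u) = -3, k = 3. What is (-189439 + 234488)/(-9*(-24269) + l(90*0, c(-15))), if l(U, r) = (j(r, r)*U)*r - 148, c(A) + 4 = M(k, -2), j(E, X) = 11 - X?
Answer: 45049/218273 ≈ 0.20639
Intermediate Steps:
c(A) = -7 (c(A) = -4 - 3 = -7)
l(U, r) = -148 + U*r*(11 - r) (l(U, r) = ((11 - r)*U)*r - 148 = (U*(11 - r))*r - 148 = U*r*(11 - r) - 148 = -148 + U*r*(11 - r))
(-189439 + 234488)/(-9*(-24269) + l(90*0, c(-15))) = (-189439 + 234488)/(-9*(-24269) + (-148 - 1*90*0*(-7)*(-11 - 7))) = 45049/(218421 + (-148 - 1*0*(-7)*(-18))) = 45049/(218421 + (-148 + 0)) = 45049/(218421 - 148) = 45049/218273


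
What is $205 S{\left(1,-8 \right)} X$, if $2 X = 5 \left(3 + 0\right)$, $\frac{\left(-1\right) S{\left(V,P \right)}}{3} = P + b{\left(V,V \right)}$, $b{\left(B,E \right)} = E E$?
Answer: $\frac{64575}{2} \approx 32288.0$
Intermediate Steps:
$b{\left(B,E \right)} = E^{2}$
$S{\left(V,P \right)} = - 3 P - 3 V^{2}$ ($S{\left(V,P \right)} = - 3 \left(P + V^{2}\right) = - 3 P - 3 V^{2}$)
$X = \frac{15}{2}$ ($X = \frac{5 \left(3 + 0\right)}{2} = \frac{5 \cdot 3}{2} = \frac{1}{2} \cdot 15 = \frac{15}{2} \approx 7.5$)
$205 S{\left(1,-8 \right)} X = 205 \left(\left(-3\right) \left(-8\right) - 3 \cdot 1^{2}\right) \frac{15}{2} = 205 \left(24 - 3\right) \frac{15}{2} = 205 \cdot 21 \cdot \frac{15}{2} = 4305 \cdot \frac{15}{2} = \frac{64575}{2}$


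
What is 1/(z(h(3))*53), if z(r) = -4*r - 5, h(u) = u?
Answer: -1/901 ≈ -0.0011099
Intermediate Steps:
z(r) = -5 - 4*r
1/(z(h(3))*53) = 1/((-5 - 4*3)*53) = 1/((-5 - 12)*53) = 1/(-17*53) = 1/(-901) = -1/901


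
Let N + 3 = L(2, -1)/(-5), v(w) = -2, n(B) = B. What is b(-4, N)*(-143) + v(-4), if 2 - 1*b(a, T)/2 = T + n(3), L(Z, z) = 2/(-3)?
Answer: -8038/15 ≈ -535.87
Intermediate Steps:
L(Z, z) = -2/3 (L(Z, z) = 2*(-1/3) = -2/3)
N = -43/15 (N = -3 - 2/3/(-5) = -3 - 2/3*(-1/5) = -3 + 2/15 = -43/15 ≈ -2.8667)
b(a, T) = -2 - 2*T (b(a, T) = 4 - 2*(T + 3) = 4 - 2*(3 + T) = 4 + (-6 - 2*T) = -2 - 2*T)
b(-4, N)*(-143) + v(-4) = (-2 - 2*(-43/15))*(-143) - 2 = (-2 + 86/15)*(-143) - 2 = (56/15)*(-143) - 2 = -8008/15 - 2 = -8038/15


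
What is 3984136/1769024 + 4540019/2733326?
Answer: 1182584067987/302207455864 ≈ 3.9132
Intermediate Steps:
3984136/1769024 + 4540019/2733326 = 3984136*(1/1769024) + 4540019*(1/2733326) = 498017/221128 + 4540019/2733326 = 1182584067987/302207455864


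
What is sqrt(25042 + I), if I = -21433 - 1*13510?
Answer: I*sqrt(9901) ≈ 99.504*I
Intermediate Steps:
I = -34943 (I = -21433 - 13510 = -34943)
sqrt(25042 + I) = sqrt(25042 - 34943) = sqrt(-9901) = I*sqrt(9901)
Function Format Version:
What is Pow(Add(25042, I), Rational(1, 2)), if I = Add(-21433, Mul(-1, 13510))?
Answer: Mul(I, Pow(9901, Rational(1, 2))) ≈ Mul(99.504, I)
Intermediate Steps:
I = -34943 (I = Add(-21433, -13510) = -34943)
Pow(Add(25042, I), Rational(1, 2)) = Pow(Add(25042, -34943), Rational(1, 2)) = Pow(-9901, Rational(1, 2)) = Mul(I, Pow(9901, Rational(1, 2)))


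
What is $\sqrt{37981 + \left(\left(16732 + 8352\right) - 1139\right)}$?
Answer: $\sqrt{61926} \approx 248.85$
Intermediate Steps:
$\sqrt{37981 + \left(\left(16732 + 8352\right) - 1139\right)} = \sqrt{37981 + \left(25084 - 1139\right)} = \sqrt{37981 + 23945} = \sqrt{61926}$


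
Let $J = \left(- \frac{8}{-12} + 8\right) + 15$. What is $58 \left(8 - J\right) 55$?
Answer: $- \frac{149930}{3} \approx -49977.0$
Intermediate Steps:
$J = \frac{71}{3}$ ($J = \left(\left(-8\right) \left(- \frac{1}{12}\right) + 8\right) + 15 = \left(\frac{2}{3} + 8\right) + 15 = \frac{26}{3} + 15 = \frac{71}{3} \approx 23.667$)
$58 \left(8 - J\right) 55 = 58 \left(8 - \frac{71}{3}\right) 55 = 58 \left(- \frac{47}{3}\right) 55 = \left(- \frac{2726}{3}\right) 55 = - \frac{149930}{3}$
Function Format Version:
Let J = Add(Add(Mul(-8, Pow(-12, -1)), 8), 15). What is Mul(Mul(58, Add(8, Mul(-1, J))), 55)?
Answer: Rational(-149930, 3) ≈ -49977.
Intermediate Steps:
J = Rational(71, 3) (J = Add(Add(Mul(-8, Rational(-1, 12)), 8), 15) = Add(Add(Rational(2, 3), 8), 15) = Add(Rational(26, 3), 15) = Rational(71, 3) ≈ 23.667)
Mul(Mul(58, Add(8, Mul(-1, J))), 55) = Mul(Mul(58, Add(8, Mul(-1, Rational(71, 3)))), 55) = Mul(Mul(58, Add(8, Rational(-71, 3))), 55) = Mul(Mul(58, Rational(-47, 3)), 55) = Mul(Rational(-2726, 3), 55) = Rational(-149930, 3)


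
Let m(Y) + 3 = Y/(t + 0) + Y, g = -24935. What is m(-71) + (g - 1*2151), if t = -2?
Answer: -54249/2 ≈ -27125.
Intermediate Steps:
m(Y) = -3 + Y/2 (m(Y) = -3 + (Y/(-2 + 0) + Y) = -3 + (Y/(-2) + Y) = -3 + (Y*(-½) + Y) = -3 + (-Y/2 + Y) = -3 + Y/2)
m(-71) + (g - 1*2151) = (-3 + (½)*(-71)) + (-24935 - 1*2151) = (-3 - 71/2) + (-24935 - 2151) = -77/2 - 27086 = -54249/2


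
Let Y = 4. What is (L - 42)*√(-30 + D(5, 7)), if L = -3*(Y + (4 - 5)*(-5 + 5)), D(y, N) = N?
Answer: -54*I*√23 ≈ -258.98*I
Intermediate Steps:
L = -12 (L = -3*(4 + (4 - 5)*(-5 + 5)) = -3*(4 - 1*0) = -3*(4 + 0) = -3*4 = -12)
(L - 42)*√(-30 + D(5, 7)) = (-12 - 42)*√(-30 + 7) = -54*I*√23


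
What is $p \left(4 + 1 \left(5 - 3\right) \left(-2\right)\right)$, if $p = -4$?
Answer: $0$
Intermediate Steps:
$p \left(4 + 1 \left(5 - 3\right) \left(-2\right)\right) = - 4 \left(4 + 1 \left(5 - 3\right) \left(-2\right)\right) = - 4 \left(4 + 1 \cdot 2 \left(-2\right)\right) = - 4 \left(4 + 1 \left(-4\right)\right) = - 4 \left(4 - 4\right) = \left(-4\right) 0 = 0$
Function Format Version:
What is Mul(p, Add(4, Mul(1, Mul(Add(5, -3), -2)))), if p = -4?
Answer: 0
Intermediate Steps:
Mul(p, Add(4, Mul(1, Mul(Add(5, -3), -2)))) = Mul(-4, Add(4, Mul(1, Mul(Add(5, -3), -2)))) = Mul(-4, Add(4, Mul(1, Mul(2, -2)))) = Mul(-4, Add(4, Mul(1, -4))) = Mul(-4, Add(4, -4)) = Mul(-4, 0) = 0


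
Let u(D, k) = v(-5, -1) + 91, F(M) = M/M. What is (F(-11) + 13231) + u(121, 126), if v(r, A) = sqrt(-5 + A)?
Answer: 13323 + I*sqrt(6) ≈ 13323.0 + 2.4495*I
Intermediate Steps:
F(M) = 1
u(D, k) = 91 + I*sqrt(6) (u(D, k) = sqrt(-5 - 1) + 91 = sqrt(-6) + 91 = I*sqrt(6) + 91 = 91 + I*sqrt(6))
(F(-11) + 13231) + u(121, 126) = (1 + 13231) + (91 + I*sqrt(6)) = 13232 + (91 + I*sqrt(6)) = 13323 + I*sqrt(6)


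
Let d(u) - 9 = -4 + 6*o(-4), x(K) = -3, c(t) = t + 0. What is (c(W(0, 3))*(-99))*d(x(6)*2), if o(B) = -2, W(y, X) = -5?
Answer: -3465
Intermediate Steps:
c(t) = t
d(u) = -7 (d(u) = 9 + (-4 + 6*(-2)) = 9 + (-4 - 12) = 9 - 16 = -7)
(c(W(0, 3))*(-99))*d(x(6)*2) = -5*(-99)*(-7) = 495*(-7) = -3465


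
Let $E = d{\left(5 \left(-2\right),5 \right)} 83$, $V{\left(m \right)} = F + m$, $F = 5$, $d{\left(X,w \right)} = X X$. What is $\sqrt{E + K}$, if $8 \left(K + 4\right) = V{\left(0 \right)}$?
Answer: $\frac{\sqrt{132746}}{4} \approx 91.086$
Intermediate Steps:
$d{\left(X,w \right)} = X^{2}$
$V{\left(m \right)} = 5 + m$
$E = 8300$ ($E = \left(5 \left(-2\right)\right)^{2} \cdot 83 = \left(-10\right)^{2} \cdot 83 = 100 \cdot 83 = 8300$)
$K = - \frac{27}{8}$ ($K = -4 + \frac{5 + 0}{8} = -4 + \frac{1}{8} \cdot 5 = -4 + \frac{5}{8} = - \frac{27}{8} \approx -3.375$)
$\sqrt{E + K} = \sqrt{8300 - \frac{27}{8}} = \sqrt{\frac{66373}{8}} = \frac{\sqrt{132746}}{4}$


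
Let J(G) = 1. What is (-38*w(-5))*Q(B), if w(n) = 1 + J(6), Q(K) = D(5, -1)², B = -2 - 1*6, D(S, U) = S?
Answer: -1900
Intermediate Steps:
B = -8 (B = -2 - 6 = -8)
Q(K) = 25 (Q(K) = 5² = 25)
w(n) = 2 (w(n) = 1 + 1 = 2)
(-38*w(-5))*Q(B) = -38*2*25 = -76*25 = -1900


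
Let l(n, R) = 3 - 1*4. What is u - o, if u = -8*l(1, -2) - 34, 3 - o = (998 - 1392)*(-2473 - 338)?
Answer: 1107505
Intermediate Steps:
l(n, R) = -1 (l(n, R) = 3 - 4 = -1)
o = -1107531 (o = 3 - (998 - 1392)*(-2473 - 338) = 3 - (-394)*(-2811) = 3 - 1*1107534 = 3 - 1107534 = -1107531)
u = -26 (u = -8*(-1) - 34 = 8 - 34 = -26)
u - o = -26 - 1*(-1107531) = -26 + 1107531 = 1107505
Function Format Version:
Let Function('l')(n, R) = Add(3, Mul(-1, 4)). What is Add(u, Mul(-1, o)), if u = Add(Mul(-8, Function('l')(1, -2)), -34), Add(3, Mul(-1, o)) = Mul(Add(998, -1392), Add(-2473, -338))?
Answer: 1107505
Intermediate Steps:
Function('l')(n, R) = -1 (Function('l')(n, R) = Add(3, -4) = -1)
o = -1107531 (o = Add(3, Mul(-1, Mul(Add(998, -1392), Add(-2473, -338)))) = Add(3, Mul(-1, Mul(-394, -2811))) = Add(3, Mul(-1, 1107534)) = Add(3, -1107534) = -1107531)
u = -26 (u = Add(Mul(-8, -1), -34) = Add(8, -34) = -26)
Add(u, Mul(-1, o)) = Add(-26, Mul(-1, -1107531)) = Add(-26, 1107531) = 1107505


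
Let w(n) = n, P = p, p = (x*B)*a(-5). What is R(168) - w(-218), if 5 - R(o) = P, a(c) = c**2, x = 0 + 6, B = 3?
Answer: -227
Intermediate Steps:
x = 6
p = 450 (p = (6*3)*(-5)**2 = 18*25 = 450)
P = 450
R(o) = -445 (R(o) = 5 - 1*450 = 5 - 450 = -445)
R(168) - w(-218) = -445 - 1*(-218) = -445 + 218 = -227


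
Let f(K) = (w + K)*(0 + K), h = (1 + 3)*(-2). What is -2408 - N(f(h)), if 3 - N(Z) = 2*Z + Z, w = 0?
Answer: -2219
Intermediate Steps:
h = -8 (h = 4*(-2) = -8)
f(K) = K**2 (f(K) = (0 + K)*(0 + K) = K*K = K**2)
N(Z) = 3 - 3*Z (N(Z) = 3 - (2*Z + Z) = 3 - 3*Z)
-2408 - N(f(h)) = -2408 - (3 - 3*(-8)**2) = -2408 - (3 - 3*64) = -2408 - (3 - 192) = -2408 - 1*(-189) = -2408 + 189 = -2219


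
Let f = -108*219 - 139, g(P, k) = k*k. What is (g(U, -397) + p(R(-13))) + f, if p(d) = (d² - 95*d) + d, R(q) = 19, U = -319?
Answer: 132393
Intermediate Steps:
g(P, k) = k²
p(d) = d² - 94*d
f = -23791 (f = -23652 - 139 = -23791)
(g(U, -397) + p(R(-13))) + f = ((-397)² + 19*(-94 + 19)) - 23791 = (157609 + 19*(-75)) - 23791 = (157609 - 1425) - 23791 = 156184 - 23791 = 132393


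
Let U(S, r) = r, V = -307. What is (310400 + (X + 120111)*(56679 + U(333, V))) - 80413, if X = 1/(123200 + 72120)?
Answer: 330634145047663/48830 ≈ 6.7711e+9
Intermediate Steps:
X = 1/195320 ≈ 5.1198e-6
(310400 + (X + 120111)*(56679 + U(333, V))) - 80413 = (310400 + (1/195320 + 120111)*(56679 - 307)) - 80413 = (310400 + (23460080521/195320)*56372) - 80413 = (310400 + 330622914782453/48830) - 80413 = 330638071614453/48830 - 80413 = 330634145047663/48830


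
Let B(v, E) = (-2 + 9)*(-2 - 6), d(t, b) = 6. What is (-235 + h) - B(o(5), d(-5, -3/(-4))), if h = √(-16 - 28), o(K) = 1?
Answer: -179 + 2*I*√11 ≈ -179.0 + 6.6332*I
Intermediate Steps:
h = 2*I*√11 (h = √(-44) = 2*I*√11 ≈ 6.6332*I)
B(v, E) = -56 (B(v, E) = 7*(-8) = -56)
(-235 + h) - B(o(5), d(-5, -3/(-4))) = (-235 + 2*I*√11) - 1*(-56) = (-235 + 2*I*√11) + 56 = -179 + 2*I*√11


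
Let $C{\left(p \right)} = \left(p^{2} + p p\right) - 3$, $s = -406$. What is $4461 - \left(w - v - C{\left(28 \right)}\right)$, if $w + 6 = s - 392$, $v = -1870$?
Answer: $4960$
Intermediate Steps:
$w = -804$ ($w = -6 - 798 = -804$)
$C{\left(p \right)} = -3 + 2 p^{2}$ ($C{\left(p \right)} = \left(p^{2} + p^{2}\right) - 3 = 2 p^{2} - 3 = -3 + 2 p^{2}$)
$4461 - \left(w - v - C{\left(28 \right)}\right) = 4461 - -499 = 4461 + \left(\left(\left(-3 + 2 \cdot 784\right) + 804\right) - 1870\right) = 4461 + \left(\left(\left(-3 + 1568\right) + 804\right) - 1870\right) = 4461 + \left(\left(1565 + 804\right) - 1870\right) = 4461 + \left(2369 - 1870\right) = 4461 + 499 = 4960$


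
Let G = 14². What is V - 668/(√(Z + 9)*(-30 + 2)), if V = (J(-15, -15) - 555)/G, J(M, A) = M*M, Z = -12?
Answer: -165/98 - 167*I*√3/21 ≈ -1.6837 - 13.774*I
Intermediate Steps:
J(M, A) = M²
G = 196
V = -165/98 (V = ((-15)² - 555)/196 = (225 - 555)*(1/196) = -330*1/196 = -165/98 ≈ -1.6837)
V - 668/(√(Z + 9)*(-30 + 2)) = -165/98 - 668/(√(-12 + 9)*(-30 + 2)) = -165/98 - 668/(√(-3)*(-28)) = -165/98 - 668/((I*√3)*(-28)) = -165/98 - 668/((-28*I*√3)) = -165/98 - 668*I*√3/84 = -165/98 - 167*I*√3/21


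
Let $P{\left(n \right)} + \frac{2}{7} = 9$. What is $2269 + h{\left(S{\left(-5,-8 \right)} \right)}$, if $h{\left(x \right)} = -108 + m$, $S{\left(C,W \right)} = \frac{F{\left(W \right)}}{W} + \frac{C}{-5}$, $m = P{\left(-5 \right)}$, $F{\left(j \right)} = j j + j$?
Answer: $\frac{15188}{7} \approx 2169.7$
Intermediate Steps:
$F{\left(j \right)} = j + j^{2}$ ($F{\left(j \right)} = j^{2} + j = j + j^{2}$)
$P{\left(n \right)} = \frac{61}{7}$ ($P{\left(n \right)} = - \frac{2}{7} + 9 = \frac{61}{7}$)
$m = \frac{61}{7} \approx 8.7143$
$S{\left(C,W \right)} = 1 + W - \frac{C}{5}$ ($S{\left(C,W \right)} = \frac{W \left(1 + W\right)}{W} + \frac{C}{-5} = \left(1 + W\right) + C \left(- \frac{1}{5}\right) = \left(1 + W\right) - \frac{C}{5} = 1 + W - \frac{C}{5}$)
$h{\left(x \right)} = - \frac{695}{7}$ ($h{\left(x \right)} = -108 + \frac{61}{7} = - \frac{695}{7}$)
$2269 + h{\left(S{\left(-5,-8 \right)} \right)} = 2269 - \frac{695}{7} = \frac{15188}{7}$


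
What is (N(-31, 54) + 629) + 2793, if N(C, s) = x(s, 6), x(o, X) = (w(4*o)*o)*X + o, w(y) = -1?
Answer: 3152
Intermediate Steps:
x(o, X) = o - X*o (x(o, X) = (-o)*X + o = -X*o + o = o - X*o)
N(C, s) = -5*s (N(C, s) = s*(1 - 1*6) = s*(1 - 6) = s*(-5) = -5*s)
(N(-31, 54) + 629) + 2793 = (-5*54 + 629) + 2793 = (-270 + 629) + 2793 = 359 + 2793 = 3152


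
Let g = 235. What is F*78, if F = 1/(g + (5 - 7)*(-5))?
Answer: 78/245 ≈ 0.31837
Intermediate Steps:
F = 1/245 (F = 1/(235 + (5 - 7)*(-5)) = 1/(235 - 2*(-5)) = 1/(235 + 10) = 1/245 ≈ 0.0040816)
F*78 = (1/245)*78 = 78/245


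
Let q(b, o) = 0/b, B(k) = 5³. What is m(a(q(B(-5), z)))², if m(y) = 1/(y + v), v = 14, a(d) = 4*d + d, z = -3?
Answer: 1/196 ≈ 0.0051020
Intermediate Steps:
B(k) = 125
q(b, o) = 0
a(d) = 5*d
m(y) = 1/(14 + y) (m(y) = 1/(y + 14) = 1/(14 + y))
m(a(q(B(-5), z)))² = (1/(14 + 5*0))² = (1/(14 + 0))² = (1/14)² = 1/196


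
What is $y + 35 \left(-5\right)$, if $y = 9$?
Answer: $-166$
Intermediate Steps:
$y + 35 \left(-5\right) = 9 + 35 \left(-5\right) = 9 - 175 = -166$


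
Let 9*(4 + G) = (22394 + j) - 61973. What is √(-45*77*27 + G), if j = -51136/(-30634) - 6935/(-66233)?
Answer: I*√3139598183761539027379/179027799 ≈ 312.98*I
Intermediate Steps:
j = 105862867/59675933 (j = -51136*(-1/30634) - 6935*(-1/66233) = 1504/901 + 6935/66233 = 105862867/59675933 ≈ 1.7740)
G = -2363956222928/537083397 (G = -4 + ((22394 + 105862867/59675933) - 61973)/9 = -4 + (1336488706469/59675933 - 61973)/9 = -4 + (⅑)*(-2361807889340/59675933) = -4 - 2361807889340/537083397 = -2363956222928/537083397 ≈ -4401.5)
√(-45*77*27 + G) = √(-45*77*27 - 2363956222928/537083397) = √(-3465*27 - 2363956222928/537083397) = √(-93555 - 2363956222928/537083397) = √(-52610793429263/537083397) = I*√3139598183761539027379/179027799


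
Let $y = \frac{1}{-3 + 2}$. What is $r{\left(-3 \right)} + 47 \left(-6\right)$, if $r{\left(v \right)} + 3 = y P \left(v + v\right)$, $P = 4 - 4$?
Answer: $-285$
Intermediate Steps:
$P = 0$
$y = -1$ ($y = \frac{1}{-1} = -1$)
$r{\left(v \right)} = -3$ ($r{\left(v \right)} = -3 - 0 \left(v + v\right) = -3 - 0 \cdot 2 v = -3 - 0 = -3 + 0 = -3$)
$r{\left(-3 \right)} + 47 \left(-6\right) = -3 + 47 \left(-6\right) = -3 - 282 = -285$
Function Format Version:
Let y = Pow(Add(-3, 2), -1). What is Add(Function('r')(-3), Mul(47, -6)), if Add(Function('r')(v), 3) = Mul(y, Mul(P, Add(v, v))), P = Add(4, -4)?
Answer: -285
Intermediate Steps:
P = 0
y = -1 (y = Pow(-1, -1) = -1)
Function('r')(v) = -3 (Function('r')(v) = Add(-3, Mul(-1, Mul(0, Add(v, v)))) = Add(-3, Mul(-1, Mul(0, Mul(2, v)))) = Add(-3, Mul(-1, 0)) = Add(-3, 0) = -3)
Add(Function('r')(-3), Mul(47, -6)) = Add(-3, Mul(47, -6)) = Add(-3, -282) = -285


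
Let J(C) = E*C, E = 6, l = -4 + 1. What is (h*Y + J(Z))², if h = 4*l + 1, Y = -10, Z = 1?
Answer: 13456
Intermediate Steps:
l = -3
h = -11 (h = 4*(-3) + 1 = -12 + 1 = -11)
J(C) = 6*C
(h*Y + J(Z))² = (-11*(-10) + 6*1)² = (110 + 6)² = 116² = 13456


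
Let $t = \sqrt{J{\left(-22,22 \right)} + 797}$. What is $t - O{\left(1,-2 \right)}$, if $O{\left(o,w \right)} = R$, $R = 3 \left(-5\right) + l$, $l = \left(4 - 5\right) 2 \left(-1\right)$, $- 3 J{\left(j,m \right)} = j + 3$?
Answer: $13 + \frac{\sqrt{7230}}{3} \approx 41.343$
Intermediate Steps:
$J{\left(j,m \right)} = -1 - \frac{j}{3}$ ($J{\left(j,m \right)} = - \frac{j + 3}{3} = - \frac{3 + j}{3} = -1 - \frac{j}{3}$)
$l = 2$ ($l = \left(-1\right) 2 \left(-1\right) = \left(-2\right) \left(-1\right) = 2$)
$R = -13$ ($R = 3 \left(-5\right) + 2 = -15 + 2 = -13$)
$O{\left(o,w \right)} = -13$
$t = \frac{\sqrt{7230}}{3}$ ($t = \sqrt{\left(-1 - - \frac{22}{3}\right) + 797} = \sqrt{\left(-1 + \frac{22}{3}\right) + 797} = \sqrt{\frac{19}{3} + 797} = \sqrt{\frac{2410}{3}} = \frac{\sqrt{7230}}{3} \approx 28.343$)
$t - O{\left(1,-2 \right)} = \frac{\sqrt{7230}}{3} - -13 = \frac{\sqrt{7230}}{3} + 13 = 13 + \frac{\sqrt{7230}}{3}$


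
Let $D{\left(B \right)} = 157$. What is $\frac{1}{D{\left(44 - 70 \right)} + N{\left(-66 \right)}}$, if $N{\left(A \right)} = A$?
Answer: $\frac{1}{91} \approx 0.010989$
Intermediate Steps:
$\frac{1}{D{\left(44 - 70 \right)} + N{\left(-66 \right)}} = \frac{1}{157 - 66} = \frac{1}{91}$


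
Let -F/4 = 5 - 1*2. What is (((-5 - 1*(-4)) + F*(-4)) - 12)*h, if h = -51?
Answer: -1785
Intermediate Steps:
F = -12 (F = -4*(5 - 1*2) = -4*(5 - 2) = -4*3 = -12)
(((-5 - 1*(-4)) + F*(-4)) - 12)*h = (((-5 - 1*(-4)) - 12*(-4)) - 12)*(-51) = (((-5 + 4) + 48) - 12)*(-51) = ((-1 + 48) - 12)*(-51) = (47 - 12)*(-51) = 35*(-51) = -1785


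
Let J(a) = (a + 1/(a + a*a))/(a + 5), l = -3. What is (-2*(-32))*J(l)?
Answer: -272/3 ≈ -90.667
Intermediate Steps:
J(a) = (a + 1/(a + a²))/(5 + a)
(-2*(-32))*J(l) = (-2*(-32))*((1 + (-3)² + (-3)³)/((-3)*(5 + (-3)² + 6*(-3)))) = 64*(-(1 + 9 - 27)/(3*(5 + 9 - 18))) = 64*(-⅓*(-17)/(-4)) = 64*(-⅓*(-¼)*(-17)) = 64*(-17/12) = -272/3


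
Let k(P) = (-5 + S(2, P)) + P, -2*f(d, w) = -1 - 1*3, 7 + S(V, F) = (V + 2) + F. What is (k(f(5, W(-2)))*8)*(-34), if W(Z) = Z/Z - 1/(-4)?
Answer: 1088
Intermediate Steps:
S(V, F) = -5 + F + V (S(V, F) = -7 + ((V + 2) + F) = -7 + ((2 + V) + F) = -7 + (2 + F + V) = -5 + F + V)
W(Z) = 5/4 (W(Z) = 1 - 1*(-¼) = 1 + ¼ = 5/4)
f(d, w) = 2 (f(d, w) = -(-1 - 1*3)/2 = -(-1 - 3)/2 = -½*(-4) = 2)
k(P) = -8 + 2*P (k(P) = (-5 + (-5 + P + 2)) + P = (-5 + (-3 + P)) + P = (-8 + P) + P = -8 + 2*P)
(k(f(5, W(-2)))*8)*(-34) = ((-8 + 2*2)*8)*(-34) = ((-8 + 4)*8)*(-34) = -4*8*(-34) = -32*(-34) = 1088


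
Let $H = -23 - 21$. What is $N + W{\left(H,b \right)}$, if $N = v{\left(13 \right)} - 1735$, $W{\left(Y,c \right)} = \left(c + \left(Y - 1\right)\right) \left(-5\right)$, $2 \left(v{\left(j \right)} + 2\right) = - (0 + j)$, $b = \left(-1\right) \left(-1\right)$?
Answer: $- \frac{3047}{2} \approx -1523.5$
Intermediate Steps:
$b = 1$
$v{\left(j \right)} = -2 - \frac{j}{2}$ ($v{\left(j \right)} = -2 + \frac{\left(-1\right) \left(0 + j\right)}{2} = -2 + \frac{\left(-1\right) j}{2} = -2 - \frac{j}{2}$)
$H = -44$ ($H = -23 - 21 = -44$)
$W{\left(Y,c \right)} = 5 - 5 Y - 5 c$ ($W{\left(Y,c \right)} = \left(c + \left(Y - 1\right)\right) \left(-5\right) = \left(c + \left(-1 + Y\right)\right) \left(-5\right) = \left(-1 + Y + c\right) \left(-5\right) = 5 - 5 Y - 5 c$)
$N = - \frac{3487}{2}$ ($N = \left(-2 - \frac{13}{2}\right) - 1735 = - \frac{17}{2} - 1735 = - \frac{3487}{2} \approx -1743.5$)
$N + W{\left(H,b \right)} = - \frac{3487}{2} - -220 = - \frac{3487}{2} + \left(5 + 220 - 5\right) = - \frac{3487}{2} + 220 = - \frac{3047}{2}$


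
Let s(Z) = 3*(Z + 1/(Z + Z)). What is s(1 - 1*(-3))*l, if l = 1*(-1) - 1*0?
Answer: -99/8 ≈ -12.375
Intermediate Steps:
s(Z) = 3*Z + 3/(2*Z) (s(Z) = 3*(Z + 1/(2*Z)) = 3*Z + 3/(2*Z))
l = -1 (l = -1 + 0 = -1)
s(1 - 1*(-3))*l = (3*(1 - 1*(-3)) + 3/(2*(1 - 1*(-3))))*(-1) = (3*(1 + 3) + 3/(2*(1 + 3)))*(-1) = (3*4 + (3/2)/4)*(-1) = (12 + (3/2)*(¼))*(-1) = (12 + 3/8)*(-1) = (99/8)*(-1) = -99/8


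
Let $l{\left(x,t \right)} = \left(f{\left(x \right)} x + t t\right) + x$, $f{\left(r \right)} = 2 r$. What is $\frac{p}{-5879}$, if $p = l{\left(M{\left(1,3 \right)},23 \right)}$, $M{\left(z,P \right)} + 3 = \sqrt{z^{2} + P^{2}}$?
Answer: $- \frac{564}{5879} + \frac{11 \sqrt{10}}{5879} \approx -0.090018$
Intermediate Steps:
$M{\left(z,P \right)} = -3 + \sqrt{P^{2} + z^{2}}$ ($M{\left(z,P \right)} = -3 + \sqrt{z^{2} + P^{2}} = -3 + \sqrt{P^{2} + z^{2}}$)
$l{\left(x,t \right)} = x + t^{2} + 2 x^{2}$ ($l{\left(x,t \right)} = \left(2 x x + t t\right) + x = \left(2 x^{2} + t^{2}\right) + x = \left(t^{2} + 2 x^{2}\right) + x = x + t^{2} + 2 x^{2}$)
$p = 526 + \sqrt{10} + 2 \left(-3 + \sqrt{10}\right)^{2}$ ($p = \left(-3 + \sqrt{3^{2} + 1^{2}}\right) + 23^{2} + 2 \left(-3 + \sqrt{3^{2} + 1^{2}}\right)^{2} = \left(-3 + \sqrt{9 + 1}\right) + 529 + 2 \left(-3 + \sqrt{9 + 1}\right)^{2} = \left(-3 + \sqrt{10}\right) + 529 + 2 \left(-3 + \sqrt{10}\right)^{2} = 526 + \sqrt{10} + 2 \left(-3 + \sqrt{10}\right)^{2} \approx 529.21$)
$\frac{p}{-5879} = \frac{564 - 11 \sqrt{10}}{-5879} = \left(564 - 11 \sqrt{10}\right) \left(- \frac{1}{5879}\right) = - \frac{564}{5879} + \frac{11 \sqrt{10}}{5879}$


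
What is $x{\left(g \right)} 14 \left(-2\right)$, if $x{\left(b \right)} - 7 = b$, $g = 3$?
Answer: $-280$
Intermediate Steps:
$x{\left(b \right)} = 7 + b$
$x{\left(g \right)} 14 \left(-2\right) = \left(7 + 3\right) 14 \left(-2\right) = 10 \cdot 14 \left(-2\right) = 140 \left(-2\right) = -280$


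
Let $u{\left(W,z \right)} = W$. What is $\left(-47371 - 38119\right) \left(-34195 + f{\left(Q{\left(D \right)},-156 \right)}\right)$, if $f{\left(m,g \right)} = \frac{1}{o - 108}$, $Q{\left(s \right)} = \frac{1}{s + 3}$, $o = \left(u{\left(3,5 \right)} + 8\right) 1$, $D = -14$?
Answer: $\frac{283563148840}{97} \approx 2.9233 \cdot 10^{9}$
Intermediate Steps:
$o = 11$ ($o = \left(3 + 8\right) 1 = 11 \cdot 1 = 11$)
$Q{\left(s \right)} = \frac{1}{3 + s}$
$f{\left(m,g \right)} = - \frac{1}{97}$ ($f{\left(m,g \right)} = \frac{1}{11 - 108} = \frac{1}{-97} = - \frac{1}{97}$)
$\left(-47371 - 38119\right) \left(-34195 + f{\left(Q{\left(D \right)},-156 \right)}\right) = \left(-47371 - 38119\right) \left(-34195 - \frac{1}{97}\right) = \left(-85490\right) \left(- \frac{3316916}{97}\right) = \frac{283563148840}{97}$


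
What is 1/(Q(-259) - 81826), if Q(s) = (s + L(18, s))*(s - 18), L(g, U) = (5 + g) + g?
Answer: -1/21440 ≈ -4.6642e-5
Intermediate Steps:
L(g, U) = 5 + 2*g
Q(s) = (-18 + s)*(41 + s) (Q(s) = (s + (5 + 2*18))*(s - 18) = (s + (5 + 36))*(-18 + s) = (s + 41)*(-18 + s) = (41 + s)*(-18 + s) = (-18 + s)*(41 + s))
1/(Q(-259) - 81826) = 1/((-738 + (-259)**2 + 23*(-259)) - 81826) = 1/((-738 + 67081 - 5957) - 81826) = 1/(60386 - 81826) = 1/(-21440) = -1/21440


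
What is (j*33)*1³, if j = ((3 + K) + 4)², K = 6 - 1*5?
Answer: 2112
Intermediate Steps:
K = 1 (K = 6 - 5 = 1)
j = 64 (j = ((3 + 1) + 4)² = (4 + 4)² = 8² = 64)
(j*33)*1³ = (64*33)*1³ = 2112*1 = 2112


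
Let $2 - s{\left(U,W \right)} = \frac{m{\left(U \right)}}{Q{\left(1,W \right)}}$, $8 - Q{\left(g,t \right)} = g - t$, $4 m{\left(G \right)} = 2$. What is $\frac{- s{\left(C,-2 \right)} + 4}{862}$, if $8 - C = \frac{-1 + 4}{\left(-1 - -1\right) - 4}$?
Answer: $\frac{21}{8620} \approx 0.0024362$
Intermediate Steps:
$m{\left(G \right)} = \frac{1}{2}$ ($m{\left(G \right)} = \frac{1}{4} \cdot 2 = \frac{1}{2}$)
$Q{\left(g,t \right)} = 8 + t - g$ ($Q{\left(g,t \right)} = 8 - \left(g - t\right) = 8 + t - g$)
$C = \frac{35}{4}$ ($C = 8 - \frac{-1 + 4}{\left(-1 - -1\right) - 4} = 8 - \frac{3}{\left(-1 + 1\right) - 4} = 8 - \frac{3}{0 - 4} = 8 - \frac{3}{-4} = 8 - 3 \left(- \frac{1}{4}\right) = 8 - - \frac{3}{4} = 8 + \frac{3}{4} = \frac{35}{4} \approx 8.75$)
$s{\left(U,W \right)} = 2 - \frac{1}{2 \left(7 + W\right)}$ ($s{\left(U,W \right)} = 2 - \frac{1}{2 \left(8 + W - 1\right)} = 2 - \frac{1}{2 \left(7 + W\right)}$)
$\frac{- s{\left(C,-2 \right)} + 4}{862} = \frac{- \frac{27 + 4 \left(-2\right)}{2 \left(7 - 2\right)} + 4}{862} = \left(- \frac{27 - 8}{2 \cdot 5} + 4\right) \frac{1}{862} = \left(- \frac{19}{2 \cdot 5} + 4\right) \frac{1}{862} = \left(\left(-1\right) \frac{19}{10} + 4\right) \frac{1}{862} = \left(- \frac{19}{10} + 4\right) \frac{1}{862} = \frac{21}{10} \cdot \frac{1}{862} = \frac{21}{8620}$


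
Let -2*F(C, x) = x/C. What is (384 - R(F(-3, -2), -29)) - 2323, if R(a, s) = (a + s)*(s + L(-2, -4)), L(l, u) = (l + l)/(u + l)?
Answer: -24931/9 ≈ -2770.1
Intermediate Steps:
L(l, u) = 2*l/(l + u) (L(l, u) = (2*l)/(l + u) = 2*l/(l + u))
F(C, x) = -x/(2*C)
R(a, s) = (⅔ + s)*(a + s) (R(a, s) = (a + s)*(s + 2*(-2)/(-2 - 4)) = (a + s)*(s + 2*(-2)/(-6)) = (a + s)*(s + 2*(-2)*(-⅙)) = (a + s)*(s + ⅔) = (a + s)*(⅔ + s) = (⅔ + s)*(a + s))
(384 - R(F(-3, -2), -29)) - 2323 = (384 - ((-29)² + 2*(-½*(-2)/(-3))/3 + (⅔)*(-29) - ½*(-2)/(-3)*(-29))) - 2323 = (384 - (841 + 2*(-½*(-2)*(-⅓))/3 - 58/3 - ½*(-2)*(-⅓)*(-29))) - 2323 = (384 - (841 + (⅔)*(-⅓) - 58/3 - ⅓*(-29))) - 2323 = (384 - (841 - 2/9 - 58/3 + 29/3)) - 2323 = (384 - 1*7480/9) - 2323 = (384 - 7480/9) - 2323 = -4024/9 - 2323 = -24931/9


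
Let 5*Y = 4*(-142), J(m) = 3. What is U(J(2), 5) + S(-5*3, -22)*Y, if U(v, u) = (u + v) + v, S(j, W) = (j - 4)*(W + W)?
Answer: -474793/5 ≈ -94959.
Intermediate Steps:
S(j, W) = 2*W*(-4 + j) (S(j, W) = (-4 + j)*(2*W) = 2*W*(-4 + j))
Y = -568/5 (Y = (4*(-142))/5 = (1/5)*(-568) = -568/5 ≈ -113.60)
U(v, u) = u + 2*v
U(J(2), 5) + S(-5*3, -22)*Y = (5 + 2*3) + (2*(-22)*(-4 - 5*3))*(-568/5) = (5 + 6) + (2*(-22)*(-4 - 15))*(-568/5) = 11 + (2*(-22)*(-19))*(-568/5) = 11 + 836*(-568/5) = 11 - 474848/5 = -474793/5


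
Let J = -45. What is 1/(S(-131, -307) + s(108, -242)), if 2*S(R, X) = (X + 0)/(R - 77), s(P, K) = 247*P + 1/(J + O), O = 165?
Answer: 6240/166462897 ≈ 3.7486e-5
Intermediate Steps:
s(P, K) = 1/120 + 247*P (s(P, K) = 247*P + 1/(-45 + 165) = 247*P + 1/120 = 1/120 + 247*P)
S(R, X) = X/(2*(-77 + R)) (S(R, X) = ((X + 0)/(R - 77))/2 = (X/(-77 + R))/2 = X/(2*(-77 + R)))
1/(S(-131, -307) + s(108, -242)) = 1/((1/2)*(-307)/(-77 - 131) + (1/120 + 247*108)) = 1/((1/2)*(-307)/(-208) + (1/120 + 26676)) = 1/((1/2)*(-307)*(-1/208) + 3201121/120) = 1/(307/416 + 3201121/120) = 1/(166462897/6240) = 6240/166462897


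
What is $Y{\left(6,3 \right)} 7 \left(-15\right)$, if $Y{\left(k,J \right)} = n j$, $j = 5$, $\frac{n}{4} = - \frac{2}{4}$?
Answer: $1050$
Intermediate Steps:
$n = -2$ ($n = 4 \left(- \frac{2}{4}\right) = 4 \left(\left(-2\right) \frac{1}{4}\right) = 4 \left(- \frac{1}{2}\right) = -2$)
$Y{\left(k,J \right)} = -10$ ($Y{\left(k,J \right)} = \left(-2\right) 5 = -10$)
$Y{\left(6,3 \right)} 7 \left(-15\right) = \left(-10\right) 7 \left(-15\right) = \left(-70\right) \left(-15\right) = 1050$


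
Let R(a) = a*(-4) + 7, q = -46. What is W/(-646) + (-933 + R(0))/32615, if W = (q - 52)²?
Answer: -156916328/10534645 ≈ -14.895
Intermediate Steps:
W = 9604 (W = (-46 - 52)² = (-98)² = 9604)
R(a) = 7 - 4*a (R(a) = -4*a + 7 = 7 - 4*a)
W/(-646) + (-933 + R(0))/32615 = 9604/(-646) + (-933 + (7 - 4*0))/32615 = 9604*(-1/646) + (-933 + (7 + 0))*(1/32615) = -4802/323 + (-933 + 7)*(1/32615) = -4802/323 - 926*1/32615 = -4802/323 - 926/32615 = -156916328/10534645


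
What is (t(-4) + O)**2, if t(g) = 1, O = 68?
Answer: 4761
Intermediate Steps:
(t(-4) + O)**2 = (1 + 68)**2 = 69**2 = 4761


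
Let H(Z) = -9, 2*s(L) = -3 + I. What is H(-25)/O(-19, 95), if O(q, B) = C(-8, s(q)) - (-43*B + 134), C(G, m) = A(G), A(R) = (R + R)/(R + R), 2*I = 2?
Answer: -9/3952 ≈ -0.0022773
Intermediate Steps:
I = 1 (I = (1/2)*2 = 1)
s(L) = -1 (s(L) = (-3 + 1)/2 = (1/2)*(-2) = -1)
A(R) = 1 (A(R) = (2*R)/((2*R)) = (2*R)*(1/(2*R)) = 1)
C(G, m) = 1
O(q, B) = -133 + 43*B (O(q, B) = 1 - (-43*B + 134) = 1 - (134 - 43*B) = 1 + (-134 + 43*B) = -133 + 43*B)
H(-25)/O(-19, 95) = -9/(-133 + 43*95) = -9/(-133 + 4085) = -9/3952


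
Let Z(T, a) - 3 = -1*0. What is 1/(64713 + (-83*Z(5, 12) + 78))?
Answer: 1/64542 ≈ 1.5494e-5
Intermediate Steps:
Z(T, a) = 3 (Z(T, a) = 3 - 1*0 = 3 + 0 = 3)
1/(64713 + (-83*Z(5, 12) + 78)) = 1/(64713 + (-83*3 + 78)) = 1/(64713 + (-249 + 78)) = 1/(64713 - 171) = 1/64542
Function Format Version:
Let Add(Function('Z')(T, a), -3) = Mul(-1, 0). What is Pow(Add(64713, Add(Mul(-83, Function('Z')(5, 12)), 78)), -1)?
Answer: Rational(1, 64542) ≈ 1.5494e-5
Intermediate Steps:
Function('Z')(T, a) = 3 (Function('Z')(T, a) = Add(3, Mul(-1, 0)) = Add(3, 0) = 3)
Pow(Add(64713, Add(Mul(-83, Function('Z')(5, 12)), 78)), -1) = Pow(Add(64713, Add(Mul(-83, 3), 78)), -1) = Pow(Add(64713, Add(-249, 78)), -1) = Pow(Add(64713, -171), -1) = Pow(64542, -1) = Rational(1, 64542)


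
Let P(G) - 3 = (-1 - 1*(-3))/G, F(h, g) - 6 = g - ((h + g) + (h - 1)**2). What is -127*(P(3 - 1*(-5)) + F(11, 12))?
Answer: 51689/4 ≈ 12922.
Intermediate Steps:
F(h, g) = 6 - h - (-1 + h)**2 (F(h, g) = 6 + (g - ((h + g) + (h - 1)**2)) = 6 + (g - ((g + h) + (-1 + h)**2)) = 6 + (g - (g + h + (-1 + h)**2)) = 6 + (g + (-g - h - (-1 + h)**2)) = 6 + (-h - (-1 + h)**2) = 6 - h - (-1 + h)**2)
P(G) = 3 + 2/G (P(G) = 3 + (-1 - 1*(-3))/G = 3 + (-1 + 3)/G = 3 + 2/G)
-127*(P(3 - 1*(-5)) + F(11, 12)) = -127*((3 + 2/(3 - 1*(-5))) + (5 + 11 - 1*11**2)) = -127*((3 + 2/(3 + 5)) + (5 + 11 - 1*121)) = -127*((3 + 2/8) + (5 + 11 - 121)) = -127*((3 + 2*(1/8)) - 105) = -127*((3 + 1/4) - 105) = -127*(13/4 - 105) = -127*(-407/4) = 51689/4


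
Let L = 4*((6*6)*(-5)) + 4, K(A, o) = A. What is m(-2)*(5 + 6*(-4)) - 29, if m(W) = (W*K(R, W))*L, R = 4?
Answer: -108861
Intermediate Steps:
L = -716 (L = 4*(36*(-5)) + 4 = 4*(-180) + 4 = -720 + 4 = -716)
m(W) = -2864*W (m(W) = (W*4)*(-716) = (4*W)*(-716) = -2864*W)
m(-2)*(5 + 6*(-4)) - 29 = (-2864*(-2))*(5 + 6*(-4)) - 29 = 5728*(5 - 24) - 29 = 5728*(-19) - 29 = -108832 - 29 = -108861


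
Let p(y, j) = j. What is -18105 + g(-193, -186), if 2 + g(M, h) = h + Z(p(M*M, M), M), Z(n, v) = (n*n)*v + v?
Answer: -7207543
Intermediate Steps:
Z(n, v) = v + v*n² (Z(n, v) = n²*v + v = v*n² + v = v + v*n²)
g(M, h) = -2 + h + M*(1 + M²) (g(M, h) = -2 + (h + M*(1 + M²)) = -2 + h + M*(1 + M²))
-18105 + g(-193, -186) = -18105 + (-2 - 193 - 186 + (-193)³) = -18105 + (-2 - 193 - 186 - 7189057) = -18105 - 7189438 = -7207543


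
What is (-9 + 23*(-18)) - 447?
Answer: -870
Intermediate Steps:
(-9 + 23*(-18)) - 447 = (-9 - 414) - 447 = -423 - 447 = -870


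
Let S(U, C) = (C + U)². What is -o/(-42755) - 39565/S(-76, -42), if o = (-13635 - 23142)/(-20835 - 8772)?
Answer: -16694245249359/5875219198780 ≈ -2.8415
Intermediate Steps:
o = 12259/9869 (o = -36777/(-29607) = -36777*(-1/29607) = 12259/9869 ≈ 1.2422)
-o/(-42755) - 39565/S(-76, -42) = -1*12259/9869/(-42755) - 39565/(-42 - 76)² = -12259/9869*(-1/42755) - 39565/((-118)²) = 12259/421949095 - 39565/13924 = -16694245249359/5875219198780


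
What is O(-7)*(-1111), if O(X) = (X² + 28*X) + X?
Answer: 171094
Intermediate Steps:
O(X) = X² + 29*X
O(-7)*(-1111) = -7*(29 - 7)*(-1111) = -7*22*(-1111) = -154*(-1111) = 171094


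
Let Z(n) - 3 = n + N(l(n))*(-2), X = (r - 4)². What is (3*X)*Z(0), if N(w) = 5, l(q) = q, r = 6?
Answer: -84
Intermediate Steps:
X = 4 (X = (6 - 4)² = 2² = 4)
Z(n) = -7 + n (Z(n) = 3 + (n + 5*(-2)) = 3 + (n - 10) = 3 + (-10 + n) = -7 + n)
(3*X)*Z(0) = (3*4)*(-7 + 0) = 12*(-7) = -84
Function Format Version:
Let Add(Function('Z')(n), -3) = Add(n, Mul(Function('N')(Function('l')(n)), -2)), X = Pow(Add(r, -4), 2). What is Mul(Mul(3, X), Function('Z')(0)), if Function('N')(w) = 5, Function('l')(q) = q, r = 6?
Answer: -84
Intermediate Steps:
X = 4 (X = Pow(Add(6, -4), 2) = Pow(2, 2) = 4)
Function('Z')(n) = Add(-7, n) (Function('Z')(n) = Add(3, Add(n, Mul(5, -2))) = Add(3, Add(n, -10)) = Add(3, Add(-10, n)) = Add(-7, n))
Mul(Mul(3, X), Function('Z')(0)) = Mul(Mul(3, 4), Add(-7, 0)) = Mul(12, -7) = -84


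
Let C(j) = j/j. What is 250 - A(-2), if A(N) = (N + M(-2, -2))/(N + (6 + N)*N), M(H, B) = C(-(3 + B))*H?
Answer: 1248/5 ≈ 249.60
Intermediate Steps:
C(j) = 1
M(H, B) = H (M(H, B) = 1*H = H)
A(N) = (-2 + N)/(N + N*(6 + N)) (A(N) = (N - 2)/(N + (6 + N)*N) = (-2 + N)/(N + N*(6 + N)))
250 - A(-2) = 250 - (-2 - 2)/((-2)*(7 - 2)) = 250 - (-1)*(-4)/(2*5) = 250 - 1*2/5 = 250 - 2/5 = 1248/5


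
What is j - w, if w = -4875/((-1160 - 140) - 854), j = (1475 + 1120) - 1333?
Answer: 904491/718 ≈ 1259.7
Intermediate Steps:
j = 1262 (j = 2595 - 1333 = 1262)
w = 1625/718 (w = -4875/(-1300 - 854) = -4875/(-2154) = -4875*(-1/2154) = 1625/718 ≈ 2.2632)
j - w = 1262 - 1*1625/718 = 1262 - 1625/718 = 904491/718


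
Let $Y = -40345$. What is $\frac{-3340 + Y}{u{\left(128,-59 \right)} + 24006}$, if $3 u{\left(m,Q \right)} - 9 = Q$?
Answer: $- \frac{131055}{71968} \approx -1.821$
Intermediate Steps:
$u{\left(m,Q \right)} = 3 + \frac{Q}{3}$
$\frac{-3340 + Y}{u{\left(128,-59 \right)} + 24006} = \frac{-3340 - 40345}{\left(3 + \frac{1}{3} \left(-59\right)\right) + 24006} = - \frac{43685}{\left(3 - \frac{59}{3}\right) + 24006} = - \frac{43685}{- \frac{50}{3} + 24006} = - \frac{43685}{\frac{71968}{3}} = \left(-43685\right) \frac{3}{71968} = - \frac{131055}{71968}$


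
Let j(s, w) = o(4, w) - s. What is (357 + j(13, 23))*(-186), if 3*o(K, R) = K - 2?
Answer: -64108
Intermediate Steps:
o(K, R) = -2/3 + K/3 (o(K, R) = (K - 2)/3 = (-2 + K)/3 = -2/3 + K/3)
j(s, w) = 2/3 - s (j(s, w) = (-2/3 + (1/3)*4) - s = (-2/3 + 4/3) - s = 2/3 - s)
(357 + j(13, 23))*(-186) = (357 + (2/3 - 1*13))*(-186) = (357 + (2/3 - 13))*(-186) = (357 - 37/3)*(-186) = (1034/3)*(-186) = -64108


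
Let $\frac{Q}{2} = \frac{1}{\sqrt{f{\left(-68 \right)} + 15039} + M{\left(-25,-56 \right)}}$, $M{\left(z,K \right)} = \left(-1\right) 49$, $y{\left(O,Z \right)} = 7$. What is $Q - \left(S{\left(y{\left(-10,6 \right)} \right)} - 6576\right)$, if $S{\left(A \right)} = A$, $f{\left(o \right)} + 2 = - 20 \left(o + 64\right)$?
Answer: $\frac{41765751}{6358} + \frac{\sqrt{15117}}{6358} \approx 6569.0$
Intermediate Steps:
$f{\left(o \right)} = -1282 - 20 o$ ($f{\left(o \right)} = -2 - 20 \left(o + 64\right) = -2 - 20 \left(64 + o\right) = -2 - \left(1280 + 20 o\right) = -1282 - 20 o$)
$M{\left(z,K \right)} = -49$
$Q = \frac{2}{-49 + \sqrt{15117}}$ ($Q = \frac{2}{\sqrt{\left(-1282 - -1360\right) + 15039} - 49} = \frac{2}{\sqrt{\left(-1282 + 1360\right) + 15039} - 49} = \frac{2}{\sqrt{78 + 15039} - 49} = \frac{2}{\sqrt{15117} - 49} = \frac{2}{-49 + \sqrt{15117}} \approx 0.027045$)
$Q - \left(S{\left(y{\left(-10,6 \right)} \right)} - 6576\right) = \left(\frac{49}{6358} + \frac{\sqrt{15117}}{6358}\right) - \left(7 - 6576\right) = \left(\frac{49}{6358} + \frac{\sqrt{15117}}{6358}\right) - -6569 = \left(\frac{49}{6358} + \frac{\sqrt{15117}}{6358}\right) + 6569 = \frac{41765751}{6358} + \frac{\sqrt{15117}}{6358}$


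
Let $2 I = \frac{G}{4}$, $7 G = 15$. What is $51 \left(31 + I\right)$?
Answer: $\frac{89301}{56} \approx 1594.7$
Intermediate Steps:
$G = \frac{15}{7}$ ($G = \frac{1}{7} \cdot 15 = \frac{15}{7} \approx 2.1429$)
$I = \frac{15}{56}$ ($I = \frac{\frac{15}{7} \cdot \frac{1}{4}}{2} = \frac{1}{2} \cdot \frac{15}{28} = \frac{15}{56} \approx 0.26786$)
$51 \left(31 + I\right) = 51 \left(31 + \frac{15}{56}\right) = 51 \cdot \frac{1751}{56} = \frac{89301}{56}$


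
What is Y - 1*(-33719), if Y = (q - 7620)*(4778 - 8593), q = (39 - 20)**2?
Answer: 27726804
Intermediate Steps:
q = 361 (q = 19**2 = 361)
Y = 27693085 (Y = (361 - 7620)*(4778 - 8593) = -7259*(-3815) = 27693085)
Y - 1*(-33719) = 27693085 - 1*(-33719) = 27693085 + 33719 = 27726804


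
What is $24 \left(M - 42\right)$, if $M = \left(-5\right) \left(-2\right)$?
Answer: $-768$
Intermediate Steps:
$M = 10$
$24 \left(M - 42\right) = 24 \left(10 - 42\right) = 24 \left(-32\right) = -768$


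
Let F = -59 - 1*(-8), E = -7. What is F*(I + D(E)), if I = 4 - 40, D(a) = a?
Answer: 2193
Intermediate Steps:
I = -36
F = -51 (F = -59 + 8 = -51)
F*(I + D(E)) = -51*(-36 - 7) = -51*(-43) = 2193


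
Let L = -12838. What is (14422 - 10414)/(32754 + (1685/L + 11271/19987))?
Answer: 1028425168848/8404561612927 ≈ 0.12237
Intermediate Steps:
(14422 - 10414)/(32754 + (1685/L + 11271/19987)) = (14422 - 10414)/(32754 + (1685/(-12838) + 11271/19987)) = 4008/(32754 + (1685*(-1/12838) + 11271*(1/19987))) = 4008/(32754 + (-1685/12838 + 11271/19987)) = 4008/(32754 + 111019003/256593106) = 4008/(8404561612927/256593106) = 4008*(256593106/8404561612927) = 1028425168848/8404561612927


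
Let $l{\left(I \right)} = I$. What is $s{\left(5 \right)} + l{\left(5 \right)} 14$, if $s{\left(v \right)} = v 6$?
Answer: $100$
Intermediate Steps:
$s{\left(v \right)} = 6 v$
$s{\left(5 \right)} + l{\left(5 \right)} 14 = 6 \cdot 5 + 5 \cdot 14 = 30 + 70 = 100$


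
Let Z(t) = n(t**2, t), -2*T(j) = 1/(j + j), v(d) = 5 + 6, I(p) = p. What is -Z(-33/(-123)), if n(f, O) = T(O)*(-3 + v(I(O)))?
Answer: 82/11 ≈ 7.4545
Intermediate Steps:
v(d) = 11
T(j) = -1/(4*j) (T(j) = -1/(2*(j + j)) = -1/(2*j)/2 = -1/(4*j))
n(f, O) = -2/O (n(f, O) = (-1/(4*O))*(-3 + 11) = -1/(4*O)*8 = -2/O)
Z(t) = -2/t
-Z(-33/(-123)) = -(-2)/((-33/(-123))) = -(-2)/((-33*(-1/123))) = -(-2)/11/41 = -(-2)*41/11 = -1*(-82/11) = 82/11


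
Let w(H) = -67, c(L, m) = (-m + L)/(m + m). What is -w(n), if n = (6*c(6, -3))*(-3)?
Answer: 67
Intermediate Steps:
c(L, m) = (L - m)/(2*m) (c(L, m) = (L - m)/((2*m)) = (L - m)*(1/(2*m)) = (L - m)/(2*m))
n = 27 (n = (6*((1/2)*(6 - 1*(-3))/(-3)))*(-3) = (6*((1/2)*(-1/3)*(6 + 3)))*(-3) = (6*((1/2)*(-1/3)*9))*(-3) = (6*(-3/2))*(-3) = -9*(-3) = 27)
-w(n) = -1*(-67) = 67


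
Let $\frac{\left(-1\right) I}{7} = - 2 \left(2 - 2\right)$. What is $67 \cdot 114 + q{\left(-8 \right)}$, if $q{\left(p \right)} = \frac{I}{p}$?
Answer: $7638$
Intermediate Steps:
$I = 0$ ($I = - 7 \left(- 2 \left(2 - 2\right)\right) = - 7 \left(\left(-2\right) 0\right) = \left(-7\right) 0 = 0$)
$q{\left(p \right)} = 0$ ($q{\left(p \right)} = \frac{0}{p} = 0$)
$67 \cdot 114 + q{\left(-8 \right)} = 67 \cdot 114 + 0 = 7638 + 0 = 7638$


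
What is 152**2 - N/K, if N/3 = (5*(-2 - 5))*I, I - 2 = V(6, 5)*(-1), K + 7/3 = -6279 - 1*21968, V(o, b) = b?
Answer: 1958018737/84748 ≈ 23104.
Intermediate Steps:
K = -84748/3 (K = -7/3 + (-6279 - 1*21968) = -7/3 + (-6279 - 21968) = -7/3 - 28247 = -84748/3 ≈ -28249.)
I = -3 (I = 2 + 5*(-1) = 2 - 5 = -3)
N = 315 (N = 3*((5*(-2 - 5))*(-3)) = 3*((5*(-7))*(-3)) = 3*(-35*(-3)) = 3*105 = 315)
152**2 - N/K = 152**2 - 315/(-84748/3) = 23104 - 315*(-3)/84748 = 23104 - 1*(-945/84748) = 23104 + 945/84748 = 1958018737/84748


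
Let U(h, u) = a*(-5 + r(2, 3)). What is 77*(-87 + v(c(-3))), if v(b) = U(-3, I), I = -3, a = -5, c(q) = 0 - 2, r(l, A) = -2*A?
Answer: -2464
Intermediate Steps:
c(q) = -2
U(h, u) = 55 (U(h, u) = -5*(-5 - 2*3) = -5*(-5 - 6) = -5*(-11) = 55)
v(b) = 55
77*(-87 + v(c(-3))) = 77*(-87 + 55) = 77*(-32) = -2464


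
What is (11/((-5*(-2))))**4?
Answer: 14641/10000 ≈ 1.4641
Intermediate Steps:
(11/((-5*(-2))))**4 = (11/10)**4 = 14641/10000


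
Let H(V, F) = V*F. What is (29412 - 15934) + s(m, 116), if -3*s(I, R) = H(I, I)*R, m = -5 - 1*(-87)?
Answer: -739550/3 ≈ -2.4652e+5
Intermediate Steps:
H(V, F) = F*V
m = 82 (m = -5 + 87 = 82)
s(I, R) = -R*I²/3 (s(I, R) = -I*I*R/3 = -I²*R/3 = -R*I²/3)
(29412 - 15934) + s(m, 116) = (29412 - 15934) - ⅓*116*82² = 13478 - ⅓*116*6724 = 13478 - 779984/3 = -739550/3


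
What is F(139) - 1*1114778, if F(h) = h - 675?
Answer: -1115314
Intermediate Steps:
F(h) = -675 + h
F(139) - 1*1114778 = (-675 + 139) - 1*1114778 = -536 - 1114778 = -1115314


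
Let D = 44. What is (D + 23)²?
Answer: 4489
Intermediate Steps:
(D + 23)² = (44 + 23)² = 67² = 4489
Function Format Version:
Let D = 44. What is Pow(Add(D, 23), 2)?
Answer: 4489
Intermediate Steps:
Pow(Add(D, 23), 2) = Pow(Add(44, 23), 2) = Pow(67, 2) = 4489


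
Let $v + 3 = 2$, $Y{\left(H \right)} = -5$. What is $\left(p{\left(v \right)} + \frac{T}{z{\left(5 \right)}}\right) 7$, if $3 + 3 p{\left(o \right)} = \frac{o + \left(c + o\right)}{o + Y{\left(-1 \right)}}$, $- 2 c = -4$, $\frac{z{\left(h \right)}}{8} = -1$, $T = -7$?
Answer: $- \frac{7}{8} \approx -0.875$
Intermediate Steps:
$z{\left(h \right)} = -8$ ($z{\left(h \right)} = 8 \left(-1\right) = -8$)
$c = 2$ ($c = \left(- \frac{1}{2}\right) \left(-4\right) = 2$)
$v = -1$ ($v = -3 + 2 = -1$)
$p{\left(o \right)} = -1 + \frac{2 + 2 o}{3 \left(-5 + o\right)}$ ($p{\left(o \right)} = -1 + \frac{\left(o + \left(2 + o\right)\right) \frac{1}{o - 5}}{3} = -1 + \frac{\left(2 + 2 o\right) \frac{1}{-5 + o}}{3} = -1 + \frac{\frac{1}{-5 + o} \left(2 + 2 o\right)}{3} = -1 + \frac{2 + 2 o}{3 \left(-5 + o\right)}$)
$\left(p{\left(v \right)} + \frac{T}{z{\left(5 \right)}}\right) 7 = \left(\frac{17 - -1}{3 \left(-5 - 1\right)} - \frac{7}{-8}\right) 7 = \left(\frac{17 + 1}{3 \left(-6\right)} - - \frac{7}{8}\right) 7 = \left(\frac{1}{3} \left(- \frac{1}{6}\right) 18 + \frac{7}{8}\right) 7 = \left(-1 + \frac{7}{8}\right) 7 = \left(- \frac{1}{8}\right) 7 = - \frac{7}{8}$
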